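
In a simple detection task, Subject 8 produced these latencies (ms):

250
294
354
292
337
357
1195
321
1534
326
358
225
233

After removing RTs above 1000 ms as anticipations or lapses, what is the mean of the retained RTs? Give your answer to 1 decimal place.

Excluded: 1195, 1534
Retained (n=11): Σ = 3347
Mean = 3347/11 = 304.2727

304.3 ms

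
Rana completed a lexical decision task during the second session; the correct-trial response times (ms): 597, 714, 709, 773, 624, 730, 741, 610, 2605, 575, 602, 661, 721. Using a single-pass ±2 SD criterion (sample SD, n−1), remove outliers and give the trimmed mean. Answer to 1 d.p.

n = 13, ΣRT = 10662, M = 820.154
Σ(x−M)² = 3501207.69; s = √(3501207.69/12) = 540.155
Cutoffs: 820.154 ± 2·540.155 → [-260.2, 1900.5]
Outside: 2605 → excluded.
Retained (n=12): Σ = 8057, mean = 8057/12 = 671.417

671.4 ms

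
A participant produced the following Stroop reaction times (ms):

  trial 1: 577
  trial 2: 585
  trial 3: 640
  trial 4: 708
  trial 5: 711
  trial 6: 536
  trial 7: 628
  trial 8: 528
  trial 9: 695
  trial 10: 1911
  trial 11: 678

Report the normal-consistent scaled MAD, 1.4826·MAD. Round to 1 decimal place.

Sorted: 528, 536, 577, 585, 628, 640, 678, 695, 708, 711, 1911 → median = 640
|x − 640| sorted: 0, 12, 38, 55, 55, 63, 68, 71, 104, 112, 1271 → MAD = 63
Robust SD ≈ 1.4826 × 63 = 93.404

93.4 ms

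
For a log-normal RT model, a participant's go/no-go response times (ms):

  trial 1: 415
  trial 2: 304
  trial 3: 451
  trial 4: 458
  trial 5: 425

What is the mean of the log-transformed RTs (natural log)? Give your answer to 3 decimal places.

6.007

ln(RT): 6.0283, 5.7170, 6.1115, 6.1269, 6.0521
Σ ln(RT) = 30.0357
Mean = 30.0357/5 = 6.00715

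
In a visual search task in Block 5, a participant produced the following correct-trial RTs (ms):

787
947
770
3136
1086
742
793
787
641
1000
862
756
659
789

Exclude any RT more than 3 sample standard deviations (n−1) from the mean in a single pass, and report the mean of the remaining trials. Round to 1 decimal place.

n = 14, ΣRT = 13755, M = 982.500
Σ(x−M)² = 5189727.50; s = √(5189727.50/13) = 631.831
Cutoffs: 982.500 ± 3·631.831 → [-913.0, 2878.0]
Outside: 3136 → excluded.
Retained (n=13): Σ = 10619, mean = 10619/13 = 816.846

816.8 ms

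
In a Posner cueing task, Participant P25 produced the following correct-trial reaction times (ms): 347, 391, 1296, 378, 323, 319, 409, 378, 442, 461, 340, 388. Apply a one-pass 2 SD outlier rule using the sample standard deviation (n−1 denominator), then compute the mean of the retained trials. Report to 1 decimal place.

379.6 ms

n = 12, ΣRT = 5472, M = 456.000
Σ(x−M)² = 790842.00; s = √(790842.00/11) = 268.132
Cutoffs: 456.000 ± 2·268.132 → [-80.3, 992.3]
Outside: 1296 → excluded.
Retained (n=11): Σ = 4176, mean = 4176/11 = 379.636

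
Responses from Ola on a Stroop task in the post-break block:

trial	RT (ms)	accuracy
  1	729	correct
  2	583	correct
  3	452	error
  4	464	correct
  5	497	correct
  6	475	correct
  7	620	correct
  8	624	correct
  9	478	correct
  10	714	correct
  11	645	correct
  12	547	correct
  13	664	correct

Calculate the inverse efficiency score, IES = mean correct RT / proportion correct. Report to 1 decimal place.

635.6 ms

Correct trials (n=12): 729, 583, 464, 497, 475, 620, 624, 478, 714, 645, 547, 664
Mean correct RT = 7040/12 = 586.6667 ms
Proportion correct = 12/13
IES = 586.6667 / (12/13) = 635.556 ms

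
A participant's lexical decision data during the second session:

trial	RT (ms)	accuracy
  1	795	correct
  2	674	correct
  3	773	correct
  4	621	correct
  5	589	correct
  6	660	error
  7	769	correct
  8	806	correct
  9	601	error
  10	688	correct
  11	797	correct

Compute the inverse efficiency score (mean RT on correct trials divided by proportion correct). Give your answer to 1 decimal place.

884.3 ms

Correct trials (n=9): 795, 674, 773, 621, 589, 769, 806, 688, 797
Mean correct RT = 6512/9 = 723.5556 ms
Proportion correct = 9/11
IES = 723.5556 / (9/11) = 884.346 ms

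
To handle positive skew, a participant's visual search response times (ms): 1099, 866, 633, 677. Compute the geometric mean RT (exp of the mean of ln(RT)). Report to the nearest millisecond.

ln(RT): 7.0022, 6.7639, 6.4505, 6.5177
Mean ln(RT) = 26.7342/4 = 6.68355
Geometric mean = exp(6.68355) = 799.15 ms

799 ms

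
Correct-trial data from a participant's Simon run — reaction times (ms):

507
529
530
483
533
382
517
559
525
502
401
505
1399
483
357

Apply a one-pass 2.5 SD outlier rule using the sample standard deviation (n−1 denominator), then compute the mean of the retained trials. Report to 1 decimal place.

n = 15, ΣRT = 8212, M = 547.467
Σ(x−M)² = 826459.73; s = √(826459.73/14) = 242.967
Cutoffs: 547.467 ± 2.5·242.967 → [-60.0, 1154.9]
Outside: 1399 → excluded.
Retained (n=14): Σ = 6813, mean = 6813/14 = 486.643

486.6 ms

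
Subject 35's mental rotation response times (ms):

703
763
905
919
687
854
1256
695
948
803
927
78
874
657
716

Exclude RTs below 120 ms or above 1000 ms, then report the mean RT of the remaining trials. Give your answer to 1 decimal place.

803.9 ms

Excluded: 78, 1256
Retained (n=13): Σ = 10451
Mean = 10451/13 = 803.9231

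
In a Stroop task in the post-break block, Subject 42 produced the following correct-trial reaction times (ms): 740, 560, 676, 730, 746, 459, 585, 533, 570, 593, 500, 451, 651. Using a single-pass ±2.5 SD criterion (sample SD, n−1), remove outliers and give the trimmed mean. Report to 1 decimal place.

599.5 ms

n = 13, ΣRT = 7794, M = 599.538
Σ(x−M)² = 125535.23; s = √(125535.23/12) = 102.280
Cutoffs: 599.538 ± 2.5·102.280 → [343.8, 855.2]
No RTs fall outside the cutoffs; all 13 retained. Mean = 7794/13 = 599.538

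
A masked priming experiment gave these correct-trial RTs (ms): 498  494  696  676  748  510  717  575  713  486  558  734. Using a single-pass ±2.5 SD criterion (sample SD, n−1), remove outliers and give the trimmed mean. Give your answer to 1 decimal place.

617.1 ms

n = 12, ΣRT = 7405, M = 617.083
Σ(x−M)² = 122932.92; s = √(122932.92/11) = 105.715
Cutoffs: 617.083 ± 2.5·105.715 → [352.8, 881.4]
No RTs fall outside the cutoffs; all 12 retained. Mean = 7405/12 = 617.083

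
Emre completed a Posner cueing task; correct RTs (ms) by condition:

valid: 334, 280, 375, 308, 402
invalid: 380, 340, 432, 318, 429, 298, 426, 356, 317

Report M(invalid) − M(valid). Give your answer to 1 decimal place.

M(valid) = 1699/5 = 339.800
M(invalid) = 3296/9 = 366.222
Difference = 366.222 − 339.800 = 26.422 ms

26.4 ms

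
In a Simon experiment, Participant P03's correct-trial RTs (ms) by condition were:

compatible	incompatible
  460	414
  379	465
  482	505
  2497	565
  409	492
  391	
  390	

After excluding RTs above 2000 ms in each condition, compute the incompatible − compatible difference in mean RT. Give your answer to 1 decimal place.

compatible: exclude 2497
M(compatible) = 2511/6 = 418.500
M(incompatible) = 2441/5 = 488.200
Difference = 488.200 − 418.500 = 69.700 ms

69.7 ms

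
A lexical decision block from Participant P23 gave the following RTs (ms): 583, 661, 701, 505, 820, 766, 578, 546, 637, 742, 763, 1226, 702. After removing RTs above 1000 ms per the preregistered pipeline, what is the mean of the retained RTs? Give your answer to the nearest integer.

Excluded: 1226
Retained (n=12): Σ = 8004
Mean = 8004/12 = 667.0000

667 ms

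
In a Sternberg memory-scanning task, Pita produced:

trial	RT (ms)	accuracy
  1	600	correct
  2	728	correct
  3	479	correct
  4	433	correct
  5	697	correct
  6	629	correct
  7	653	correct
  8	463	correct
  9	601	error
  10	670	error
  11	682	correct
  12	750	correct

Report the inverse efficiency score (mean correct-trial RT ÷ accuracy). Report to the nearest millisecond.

Correct trials (n=10): 600, 728, 479, 433, 697, 629, 653, 463, 682, 750
Mean correct RT = 6114/10 = 611.4000 ms
Proportion correct = 10/12
IES = 611.4000 / (10/12) = 733.680 ms

734 ms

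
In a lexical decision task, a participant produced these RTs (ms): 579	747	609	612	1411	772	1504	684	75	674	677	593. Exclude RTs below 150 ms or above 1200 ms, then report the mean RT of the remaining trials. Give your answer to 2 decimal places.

Excluded: 75, 1411, 1504
Retained (n=9): Σ = 5947
Mean = 5947/9 = 660.7778

660.78 ms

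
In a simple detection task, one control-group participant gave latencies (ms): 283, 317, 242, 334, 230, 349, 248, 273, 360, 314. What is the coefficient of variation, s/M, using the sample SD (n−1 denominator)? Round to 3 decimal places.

n = 10, Σ = 2950, M = 295.0000
Σ(x−M)² = 19378.000; s = √(19378.000/9) = 46.4016
CV = 46.4016 / 295.0000 = 0.15729

0.157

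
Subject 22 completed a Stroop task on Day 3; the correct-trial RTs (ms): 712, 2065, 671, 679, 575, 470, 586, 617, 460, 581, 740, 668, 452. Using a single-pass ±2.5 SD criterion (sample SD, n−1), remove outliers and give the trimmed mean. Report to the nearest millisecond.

601 ms

n = 13, ΣRT = 9276, M = 713.538
Σ(x−M)² = 2086567.23; s = √(2086567.23/12) = 416.990
Cutoffs: 713.538 ± 2.5·416.990 → [-328.9, 1756.0]
Outside: 2065 → excluded.
Retained (n=12): Σ = 7211, mean = 7211/12 = 600.917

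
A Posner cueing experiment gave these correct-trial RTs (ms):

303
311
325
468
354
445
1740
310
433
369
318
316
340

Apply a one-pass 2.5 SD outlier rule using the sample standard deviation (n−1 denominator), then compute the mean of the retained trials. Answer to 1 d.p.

357.7 ms

n = 13, ΣRT = 6032, M = 464.000
Σ(x−M)² = 1801602.00; s = √(1801602.00/12) = 387.471
Cutoffs: 464.000 ± 2.5·387.471 → [-504.7, 1432.7]
Outside: 1740 → excluded.
Retained (n=12): Σ = 4292, mean = 4292/12 = 357.667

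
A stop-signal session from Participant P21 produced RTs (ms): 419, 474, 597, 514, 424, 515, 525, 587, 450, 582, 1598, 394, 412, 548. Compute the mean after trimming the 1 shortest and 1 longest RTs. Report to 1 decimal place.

Sorted: 394, 412, 419, 424, 450, 474, 514, 515, 525, 548, 582, 587, 597, 1598
Drop lowest 1 (394) and highest 1 (1598)
Remaining (n=12): Σ = 6047, mean = 6047/12 = 503.917

503.9 ms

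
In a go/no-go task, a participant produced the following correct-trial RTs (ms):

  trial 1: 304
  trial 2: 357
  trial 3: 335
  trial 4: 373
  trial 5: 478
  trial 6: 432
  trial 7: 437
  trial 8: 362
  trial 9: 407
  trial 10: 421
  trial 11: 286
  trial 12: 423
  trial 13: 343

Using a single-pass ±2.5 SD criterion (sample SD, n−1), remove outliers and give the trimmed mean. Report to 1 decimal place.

n = 13, ΣRT = 4958, M = 381.385
Σ(x−M)² = 38699.08; s = √(38699.08/12) = 56.788
Cutoffs: 381.385 ± 2.5·56.788 → [239.4, 523.4]
No RTs fall outside the cutoffs; all 13 retained. Mean = 4958/13 = 381.385

381.4 ms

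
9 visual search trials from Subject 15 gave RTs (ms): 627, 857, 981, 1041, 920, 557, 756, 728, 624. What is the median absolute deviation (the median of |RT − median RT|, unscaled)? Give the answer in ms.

Sorted: 557, 624, 627, 728, 756, 857, 920, 981, 1041 → median = 756
|x − 756|: 129, 101, 225, 285, 164, 199, 0, 28, 132
Sorted deviations: 0, 28, 101, 129, 132, 164, 199, 225, 285 → MAD = 132

132 ms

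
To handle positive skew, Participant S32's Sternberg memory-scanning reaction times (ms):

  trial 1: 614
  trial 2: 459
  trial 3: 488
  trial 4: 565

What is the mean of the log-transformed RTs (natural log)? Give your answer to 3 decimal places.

ln(RT): 6.4200, 6.1291, 6.1903, 6.3368
Σ ln(RT) = 25.0762
Mean = 25.0762/4 = 6.26905

6.269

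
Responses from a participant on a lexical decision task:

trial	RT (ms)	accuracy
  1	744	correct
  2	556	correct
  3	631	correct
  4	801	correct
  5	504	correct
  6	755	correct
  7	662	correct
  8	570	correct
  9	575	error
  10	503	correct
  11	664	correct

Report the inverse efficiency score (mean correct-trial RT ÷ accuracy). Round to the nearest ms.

Correct trials (n=10): 744, 556, 631, 801, 504, 755, 662, 570, 503, 664
Mean correct RT = 6390/10 = 639.0000 ms
Proportion correct = 10/11
IES = 639.0000 / (10/11) = 702.900 ms

703 ms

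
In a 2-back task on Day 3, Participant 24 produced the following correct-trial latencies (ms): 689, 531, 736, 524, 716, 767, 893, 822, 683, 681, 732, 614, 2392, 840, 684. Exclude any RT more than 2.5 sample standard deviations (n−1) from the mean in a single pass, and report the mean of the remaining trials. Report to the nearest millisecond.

n = 15, ΣRT = 12304, M = 820.267
Σ(x−M)² = 2792660.93; s = √(2792660.93/14) = 446.627
Cutoffs: 820.267 ± 2.5·446.627 → [-296.3, 1936.8]
Outside: 2392 → excluded.
Retained (n=14): Σ = 9912, mean = 9912/14 = 708.000

708 ms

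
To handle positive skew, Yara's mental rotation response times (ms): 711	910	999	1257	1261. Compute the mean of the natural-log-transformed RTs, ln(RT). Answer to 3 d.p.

6.913

ln(RT): 6.5667, 6.8134, 6.9068, 7.1365, 7.1397
Σ ln(RT) = 34.5630
Mean = 34.5630/5 = 6.91260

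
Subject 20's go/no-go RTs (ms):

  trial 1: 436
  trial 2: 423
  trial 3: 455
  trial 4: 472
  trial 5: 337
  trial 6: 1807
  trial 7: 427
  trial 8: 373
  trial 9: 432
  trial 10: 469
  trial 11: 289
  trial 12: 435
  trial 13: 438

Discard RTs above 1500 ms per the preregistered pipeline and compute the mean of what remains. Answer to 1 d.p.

415.5 ms

Excluded: 1807
Retained (n=12): Σ = 4986
Mean = 4986/12 = 415.5000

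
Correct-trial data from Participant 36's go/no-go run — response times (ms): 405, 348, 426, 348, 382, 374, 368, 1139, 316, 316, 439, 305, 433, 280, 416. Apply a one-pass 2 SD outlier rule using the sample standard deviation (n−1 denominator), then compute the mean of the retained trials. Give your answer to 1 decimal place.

n = 15, ΣRT = 6295, M = 419.667
Σ(x−M)² = 588855.33; s = √(588855.33/14) = 205.088
Cutoffs: 419.667 ± 2·205.088 → [9.5, 829.8]
Outside: 1139 → excluded.
Retained (n=14): Σ = 5156, mean = 5156/14 = 368.286

368.3 ms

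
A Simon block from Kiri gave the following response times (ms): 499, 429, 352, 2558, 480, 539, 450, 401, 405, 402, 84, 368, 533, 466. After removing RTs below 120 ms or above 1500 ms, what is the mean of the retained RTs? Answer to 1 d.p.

443.7 ms

Excluded: 84, 2558
Retained (n=12): Σ = 5324
Mean = 5324/12 = 443.6667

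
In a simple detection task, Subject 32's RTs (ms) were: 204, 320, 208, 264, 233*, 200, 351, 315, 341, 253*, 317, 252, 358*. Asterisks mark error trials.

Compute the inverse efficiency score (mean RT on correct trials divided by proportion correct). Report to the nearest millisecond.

Correct trials (n=10): 204, 320, 208, 264, 200, 351, 315, 341, 317, 252
Mean correct RT = 2772/10 = 277.2000 ms
Proportion correct = 10/13
IES = 277.2000 / (10/13) = 360.360 ms

360 ms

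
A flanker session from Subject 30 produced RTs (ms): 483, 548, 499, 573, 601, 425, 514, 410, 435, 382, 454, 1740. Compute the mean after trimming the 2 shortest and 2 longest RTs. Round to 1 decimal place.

491.4 ms

Sorted: 382, 410, 425, 435, 454, 483, 499, 514, 548, 573, 601, 1740
Drop lowest 2 (382, 410) and highest 2 (601, 1740)
Remaining (n=8): Σ = 3931, mean = 3931/8 = 491.375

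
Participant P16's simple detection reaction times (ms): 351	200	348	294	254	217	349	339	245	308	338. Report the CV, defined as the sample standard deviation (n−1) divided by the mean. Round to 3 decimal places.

0.192

n = 11, Σ = 3243, M = 294.8182
Σ(x−M)² = 32105.636; s = √(32105.636/10) = 56.6618
CV = 56.6618 / 294.8182 = 0.19219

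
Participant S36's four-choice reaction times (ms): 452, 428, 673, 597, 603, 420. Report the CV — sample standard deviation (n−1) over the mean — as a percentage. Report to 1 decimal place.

20.5%

n = 6, Σ = 3173, M = 528.8333
Σ(x−M)² = 58846.833; s = √(58846.833/5) = 108.4867
CV = 108.4867 / 528.8333 = 0.20514 = 20.514%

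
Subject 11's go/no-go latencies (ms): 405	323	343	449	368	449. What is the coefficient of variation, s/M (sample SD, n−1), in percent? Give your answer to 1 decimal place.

n = 6, Σ = 2337, M = 389.5000
Σ(x−M)² = 14367.500; s = √(14367.500/5) = 53.6050
CV = 53.6050 / 389.5000 = 0.13763 = 13.763%

13.8%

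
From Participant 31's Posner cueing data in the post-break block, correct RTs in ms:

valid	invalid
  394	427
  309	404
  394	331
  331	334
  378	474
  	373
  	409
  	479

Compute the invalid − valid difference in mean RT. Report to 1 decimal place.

M(valid) = 1806/5 = 361.200
M(invalid) = 3231/8 = 403.875
Difference = 403.875 − 361.200 = 42.675 ms

42.7 ms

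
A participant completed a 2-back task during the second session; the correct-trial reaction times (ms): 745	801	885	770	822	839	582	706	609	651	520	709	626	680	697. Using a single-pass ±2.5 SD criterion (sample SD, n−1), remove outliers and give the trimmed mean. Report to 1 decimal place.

709.5 ms

n = 15, ΣRT = 10642, M = 709.467
Σ(x−M)² = 147219.73; s = √(147219.73/14) = 102.546
Cutoffs: 709.467 ± 2.5·102.546 → [453.1, 965.8]
No RTs fall outside the cutoffs; all 15 retained. Mean = 10642/15 = 709.467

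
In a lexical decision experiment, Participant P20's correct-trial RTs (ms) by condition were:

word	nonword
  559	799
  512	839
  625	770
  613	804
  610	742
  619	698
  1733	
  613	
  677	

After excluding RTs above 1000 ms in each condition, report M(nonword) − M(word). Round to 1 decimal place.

171.8 ms

word: exclude 1733
M(word) = 4828/8 = 603.500
M(nonword) = 4652/6 = 775.333
Difference = 775.333 − 603.500 = 171.833 ms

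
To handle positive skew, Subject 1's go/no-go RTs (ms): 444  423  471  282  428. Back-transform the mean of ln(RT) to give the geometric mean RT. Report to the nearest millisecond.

ln(RT): 6.0958, 6.0474, 6.1549, 5.6419, 6.0591
Mean ln(RT) = 29.9991/5 = 5.99982
Geometric mean = exp(5.99982) = 403.35 ms

403 ms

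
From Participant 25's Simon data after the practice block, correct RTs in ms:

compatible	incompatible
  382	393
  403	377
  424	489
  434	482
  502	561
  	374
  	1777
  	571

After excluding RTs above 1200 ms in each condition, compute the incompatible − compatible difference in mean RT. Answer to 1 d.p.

incompatible: exclude 1777
M(compatible) = 2145/5 = 429.000
M(incompatible) = 3247/7 = 463.857
Difference = 463.857 − 429.000 = 34.857 ms

34.9 ms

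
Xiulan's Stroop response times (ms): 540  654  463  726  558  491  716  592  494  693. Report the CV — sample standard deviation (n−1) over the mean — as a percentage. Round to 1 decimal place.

16.7%

n = 10, Σ = 5927, M = 592.7000
Σ(x−M)² = 87678.100; s = √(87678.100/9) = 98.7016
CV = 98.7016 / 592.7000 = 0.16653 = 16.653%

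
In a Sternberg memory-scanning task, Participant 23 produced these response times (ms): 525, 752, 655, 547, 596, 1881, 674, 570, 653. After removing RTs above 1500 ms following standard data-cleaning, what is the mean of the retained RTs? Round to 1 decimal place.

621.5 ms

Excluded: 1881
Retained (n=8): Σ = 4972
Mean = 4972/8 = 621.5000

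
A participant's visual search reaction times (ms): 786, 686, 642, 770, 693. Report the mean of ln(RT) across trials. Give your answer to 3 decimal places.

ln(RT): 6.6670, 6.5309, 6.4646, 6.6464, 6.5410
Σ ln(RT) = 32.8498
Mean = 32.8498/5 = 6.56997

6.570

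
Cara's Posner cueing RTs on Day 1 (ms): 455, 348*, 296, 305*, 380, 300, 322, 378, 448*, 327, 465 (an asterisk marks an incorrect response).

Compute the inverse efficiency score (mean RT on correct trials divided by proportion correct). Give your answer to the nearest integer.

Correct trials (n=8): 455, 296, 380, 300, 322, 378, 327, 465
Mean correct RT = 2923/8 = 365.3750 ms
Proportion correct = 8/11
IES = 365.3750 / (8/11) = 502.391 ms

502 ms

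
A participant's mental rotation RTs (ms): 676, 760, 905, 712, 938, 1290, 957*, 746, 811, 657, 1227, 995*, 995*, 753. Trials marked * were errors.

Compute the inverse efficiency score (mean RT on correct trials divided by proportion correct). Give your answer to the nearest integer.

Correct trials (n=11): 676, 760, 905, 712, 938, 1290, 746, 811, 657, 1227, 753
Mean correct RT = 9475/11 = 861.3636 ms
Proportion correct = 11/14
IES = 861.3636 / (11/14) = 1096.281 ms

1096 ms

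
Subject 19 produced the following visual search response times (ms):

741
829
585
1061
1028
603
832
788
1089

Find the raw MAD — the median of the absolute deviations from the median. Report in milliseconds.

Sorted: 585, 603, 741, 788, 829, 832, 1028, 1061, 1089 → median = 829
|x − 829|: 88, 0, 244, 232, 199, 226, 3, 41, 260
Sorted deviations: 0, 3, 41, 88, 199, 226, 232, 244, 260 → MAD = 199

199 ms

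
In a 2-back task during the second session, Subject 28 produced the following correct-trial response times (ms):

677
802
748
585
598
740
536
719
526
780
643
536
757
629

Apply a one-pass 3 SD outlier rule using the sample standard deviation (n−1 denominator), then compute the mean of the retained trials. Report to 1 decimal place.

n = 14, ΣRT = 9276, M = 662.571
Σ(x−M)² = 121221.43; s = √(121221.43/13) = 96.565
Cutoffs: 662.571 ± 3·96.565 → [372.9, 952.3]
No RTs fall outside the cutoffs; all 14 retained. Mean = 9276/14 = 662.571

662.6 ms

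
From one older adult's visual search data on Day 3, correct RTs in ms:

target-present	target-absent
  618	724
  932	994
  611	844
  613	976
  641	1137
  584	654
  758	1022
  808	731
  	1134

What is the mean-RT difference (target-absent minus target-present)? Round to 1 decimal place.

217.3 ms

M(target-present) = 5565/8 = 695.625
M(target-absent) = 8216/9 = 912.889
Difference = 912.889 − 695.625 = 217.264 ms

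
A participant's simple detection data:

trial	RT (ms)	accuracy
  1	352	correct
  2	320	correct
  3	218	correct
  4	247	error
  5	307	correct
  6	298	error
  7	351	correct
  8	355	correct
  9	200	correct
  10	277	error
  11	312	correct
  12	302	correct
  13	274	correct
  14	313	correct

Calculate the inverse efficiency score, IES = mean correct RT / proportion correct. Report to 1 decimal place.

Correct trials (n=11): 352, 320, 218, 307, 351, 355, 200, 312, 302, 274, 313
Mean correct RT = 3304/11 = 300.3636 ms
Proportion correct = 11/14
IES = 300.3636 / (11/14) = 382.281 ms

382.3 ms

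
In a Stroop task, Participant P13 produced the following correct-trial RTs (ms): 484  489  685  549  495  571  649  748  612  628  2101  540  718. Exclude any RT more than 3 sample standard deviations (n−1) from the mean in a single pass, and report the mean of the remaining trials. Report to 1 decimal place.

n = 13, ΣRT = 9269, M = 713.000
Σ(x−M)² = 2177230.00; s = √(2177230.00/12) = 425.953
Cutoffs: 713.000 ± 3·425.953 → [-564.9, 1990.9]
Outside: 2101 → excluded.
Retained (n=12): Σ = 7168, mean = 7168/12 = 597.333

597.3 ms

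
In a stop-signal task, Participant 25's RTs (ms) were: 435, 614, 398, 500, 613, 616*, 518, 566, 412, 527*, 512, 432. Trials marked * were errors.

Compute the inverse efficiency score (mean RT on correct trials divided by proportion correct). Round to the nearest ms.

Correct trials (n=10): 435, 614, 398, 500, 613, 518, 566, 412, 512, 432
Mean correct RT = 5000/10 = 500.0000 ms
Proportion correct = 10/12
IES = 500.0000 / (10/12) = 600.000 ms

600 ms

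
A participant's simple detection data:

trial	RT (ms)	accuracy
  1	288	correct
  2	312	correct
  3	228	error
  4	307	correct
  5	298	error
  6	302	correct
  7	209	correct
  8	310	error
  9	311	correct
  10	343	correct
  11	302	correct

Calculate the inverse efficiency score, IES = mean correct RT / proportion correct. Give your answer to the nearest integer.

Correct trials (n=8): 288, 312, 307, 302, 209, 311, 343, 302
Mean correct RT = 2374/8 = 296.7500 ms
Proportion correct = 8/11
IES = 296.7500 / (8/11) = 408.031 ms

408 ms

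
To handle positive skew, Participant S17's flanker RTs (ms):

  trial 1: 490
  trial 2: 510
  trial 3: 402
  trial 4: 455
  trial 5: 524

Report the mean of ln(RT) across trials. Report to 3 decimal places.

ln(RT): 6.1944, 6.2344, 5.9965, 6.1203, 6.2615
Σ ln(RT) = 30.8071
Mean = 30.8071/5 = 6.16141

6.161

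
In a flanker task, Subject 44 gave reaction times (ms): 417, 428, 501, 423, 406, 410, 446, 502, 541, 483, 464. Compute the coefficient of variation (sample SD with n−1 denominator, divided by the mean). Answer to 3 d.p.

n = 11, Σ = 5021, M = 456.4545
Σ(x−M)² = 20266.727; s = √(20266.727/10) = 45.0186
CV = 45.0186 / 456.4545 = 0.09863

0.099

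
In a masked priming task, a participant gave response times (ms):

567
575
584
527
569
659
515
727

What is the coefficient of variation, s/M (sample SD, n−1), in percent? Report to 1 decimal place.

n = 8, Σ = 4723, M = 590.3750
Σ(x−M)² = 34353.875; s = √(34353.875/7) = 70.0550
CV = 70.0550 / 590.3750 = 0.11866 = 11.866%

11.9%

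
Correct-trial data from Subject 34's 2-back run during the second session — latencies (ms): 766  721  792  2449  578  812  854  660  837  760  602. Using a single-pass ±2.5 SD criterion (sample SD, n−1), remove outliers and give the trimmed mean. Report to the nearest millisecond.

n = 11, ΣRT = 9831, M = 893.727
Σ(x−M)² = 2744146.18; s = √(2744146.18/10) = 523.846
Cutoffs: 893.727 ± 2.5·523.846 → [-415.9, 2203.3]
Outside: 2449 → excluded.
Retained (n=10): Σ = 7382, mean = 7382/10 = 738.200

738 ms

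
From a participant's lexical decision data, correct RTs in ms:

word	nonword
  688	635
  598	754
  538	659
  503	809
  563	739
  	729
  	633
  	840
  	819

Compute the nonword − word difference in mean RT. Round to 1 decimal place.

M(word) = 2890/5 = 578.000
M(nonword) = 6617/9 = 735.222
Difference = 735.222 − 578.000 = 157.222 ms

157.2 ms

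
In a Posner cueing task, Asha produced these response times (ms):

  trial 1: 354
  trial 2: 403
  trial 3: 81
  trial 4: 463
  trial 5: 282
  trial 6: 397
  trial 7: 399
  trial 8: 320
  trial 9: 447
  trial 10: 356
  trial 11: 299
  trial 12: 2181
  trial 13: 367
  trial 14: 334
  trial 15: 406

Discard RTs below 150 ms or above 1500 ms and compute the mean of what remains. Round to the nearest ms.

Excluded: 81, 2181
Retained (n=13): Σ = 4827
Mean = 4827/13 = 371.3077

371 ms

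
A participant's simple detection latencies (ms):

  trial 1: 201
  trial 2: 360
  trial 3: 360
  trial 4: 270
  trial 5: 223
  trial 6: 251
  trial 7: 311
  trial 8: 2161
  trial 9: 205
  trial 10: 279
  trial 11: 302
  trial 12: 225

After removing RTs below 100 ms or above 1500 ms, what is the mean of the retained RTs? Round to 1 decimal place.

Excluded: 2161
Retained (n=11): Σ = 2987
Mean = 2987/11 = 271.5455

271.5 ms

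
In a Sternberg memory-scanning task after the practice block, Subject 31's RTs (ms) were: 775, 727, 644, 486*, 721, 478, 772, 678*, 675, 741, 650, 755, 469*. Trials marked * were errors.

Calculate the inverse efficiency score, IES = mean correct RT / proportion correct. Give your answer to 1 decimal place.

901.9 ms

Correct trials (n=10): 775, 727, 644, 721, 478, 772, 675, 741, 650, 755
Mean correct RT = 6938/10 = 693.8000 ms
Proportion correct = 10/13
IES = 693.8000 / (10/13) = 901.940 ms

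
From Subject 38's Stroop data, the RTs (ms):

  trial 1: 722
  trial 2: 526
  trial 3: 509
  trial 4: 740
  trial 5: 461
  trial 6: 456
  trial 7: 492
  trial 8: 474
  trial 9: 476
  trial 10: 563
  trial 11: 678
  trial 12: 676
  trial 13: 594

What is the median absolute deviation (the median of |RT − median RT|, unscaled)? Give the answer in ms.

65 ms

Sorted: 456, 461, 474, 476, 492, 509, 526, 563, 594, 676, 678, 722, 740 → median = 526
|x − 526|: 196, 0, 17, 214, 65, 70, 34, 52, 50, 37, 152, 150, 68
Sorted deviations: 0, 17, 34, 37, 50, 52, 65, 68, 70, 150, 152, 196, 214 → MAD = 65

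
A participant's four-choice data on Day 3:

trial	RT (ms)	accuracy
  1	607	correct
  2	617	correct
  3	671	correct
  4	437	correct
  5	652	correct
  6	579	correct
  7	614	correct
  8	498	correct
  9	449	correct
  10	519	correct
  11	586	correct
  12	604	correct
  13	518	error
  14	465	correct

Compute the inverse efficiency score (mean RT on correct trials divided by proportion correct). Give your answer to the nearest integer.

Correct trials (n=13): 607, 617, 671, 437, 652, 579, 614, 498, 449, 519, 586, 604, 465
Mean correct RT = 7298/13 = 561.3846 ms
Proportion correct = 13/14
IES = 561.3846 / (13/14) = 604.568 ms

605 ms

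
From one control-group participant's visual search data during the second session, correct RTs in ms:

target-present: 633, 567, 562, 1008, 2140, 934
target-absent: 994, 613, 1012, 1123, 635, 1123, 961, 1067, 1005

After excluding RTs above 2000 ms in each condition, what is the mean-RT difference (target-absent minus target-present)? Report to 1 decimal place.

207.3 ms

target-present: exclude 2140
M(target-present) = 3704/5 = 740.800
M(target-absent) = 8533/9 = 948.111
Difference = 948.111 − 740.800 = 207.311 ms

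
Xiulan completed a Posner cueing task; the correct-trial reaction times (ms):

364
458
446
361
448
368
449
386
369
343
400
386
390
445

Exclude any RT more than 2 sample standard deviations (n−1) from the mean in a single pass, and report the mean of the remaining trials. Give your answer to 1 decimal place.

400.9 ms

n = 14, ΣRT = 5613, M = 400.929
Σ(x−M)² = 20740.93; s = √(20740.93/13) = 39.943
Cutoffs: 400.929 ± 2·39.943 → [321.0, 480.8]
No RTs fall outside the cutoffs; all 14 retained. Mean = 5613/14 = 400.929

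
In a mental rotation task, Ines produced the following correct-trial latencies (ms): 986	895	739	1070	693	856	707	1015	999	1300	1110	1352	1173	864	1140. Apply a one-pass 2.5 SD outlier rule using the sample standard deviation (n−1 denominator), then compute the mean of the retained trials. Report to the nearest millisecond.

993 ms

n = 15, ΣRT = 14899, M = 993.267
Σ(x−M)² = 578650.93; s = √(578650.93/14) = 203.303
Cutoffs: 993.267 ± 2.5·203.303 → [485.0, 1501.5]
No RTs fall outside the cutoffs; all 15 retained. Mean = 14899/15 = 993.267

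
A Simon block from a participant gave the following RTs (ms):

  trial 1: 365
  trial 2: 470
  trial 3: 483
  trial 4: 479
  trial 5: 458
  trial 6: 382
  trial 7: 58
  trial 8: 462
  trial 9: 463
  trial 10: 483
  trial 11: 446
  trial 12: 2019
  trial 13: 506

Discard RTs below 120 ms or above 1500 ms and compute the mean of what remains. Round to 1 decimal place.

Excluded: 58, 2019
Retained (n=11): Σ = 4997
Mean = 4997/11 = 454.2727

454.3 ms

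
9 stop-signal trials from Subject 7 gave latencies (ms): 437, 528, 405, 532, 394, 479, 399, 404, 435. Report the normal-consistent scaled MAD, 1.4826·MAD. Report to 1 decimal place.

53.4 ms

Sorted: 394, 399, 404, 405, 435, 437, 479, 528, 532 → median = 435
|x − 435| sorted: 0, 2, 30, 31, 36, 41, 44, 93, 97 → MAD = 36
Robust SD ≈ 1.4826 × 36 = 53.374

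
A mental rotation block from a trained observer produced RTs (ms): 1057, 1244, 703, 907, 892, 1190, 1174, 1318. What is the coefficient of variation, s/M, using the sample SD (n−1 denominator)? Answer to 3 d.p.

n = 8, Σ = 8485, M = 1060.6250
Σ(x−M)² = 309403.875; s = √(309403.875/7) = 210.2393
CV = 210.2393 / 1060.6250 = 0.19822

0.198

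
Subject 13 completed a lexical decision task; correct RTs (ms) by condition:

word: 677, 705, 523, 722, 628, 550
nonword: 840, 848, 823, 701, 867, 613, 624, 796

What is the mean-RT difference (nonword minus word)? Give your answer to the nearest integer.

M(word) = 3805/6 = 634.167
M(nonword) = 6112/8 = 764.000
Difference = 764.000 − 634.167 = 129.833 ms

130 ms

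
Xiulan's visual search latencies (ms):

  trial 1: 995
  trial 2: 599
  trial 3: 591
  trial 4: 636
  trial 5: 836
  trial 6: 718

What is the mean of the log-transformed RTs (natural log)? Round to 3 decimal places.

6.573

ln(RT): 6.9027, 6.3953, 6.3818, 6.4552, 6.7286, 6.5765
Σ ln(RT) = 39.4401
Mean = 39.4401/6 = 6.57335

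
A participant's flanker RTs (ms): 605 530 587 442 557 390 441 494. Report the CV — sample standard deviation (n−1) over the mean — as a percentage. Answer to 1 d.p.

n = 8, Σ = 4046, M = 505.7500
Σ(x−M)² = 41459.500; s = √(41459.500/7) = 76.9596
CV = 76.9596 / 505.7500 = 0.15217 = 15.217%

15.2%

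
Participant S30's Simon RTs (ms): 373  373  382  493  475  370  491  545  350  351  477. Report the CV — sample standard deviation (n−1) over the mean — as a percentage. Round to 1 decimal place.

n = 11, Σ = 4680, M = 425.4545
Σ(x−M)² = 49964.727; s = √(49964.727/10) = 70.6857
CV = 70.6857 / 425.4545 = 0.16614 = 16.614%

16.6%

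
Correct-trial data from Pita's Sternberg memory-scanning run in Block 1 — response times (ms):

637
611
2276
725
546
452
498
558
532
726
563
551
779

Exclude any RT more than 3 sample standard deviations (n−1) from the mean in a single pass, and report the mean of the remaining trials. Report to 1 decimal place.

n = 13, ΣRT = 9454, M = 727.231
Σ(x−M)² = 2708950.31; s = √(2708950.31/12) = 475.127
Cutoffs: 727.231 ± 3·475.127 → [-698.2, 2152.6]
Outside: 2276 → excluded.
Retained (n=12): Σ = 7178, mean = 7178/12 = 598.167

598.2 ms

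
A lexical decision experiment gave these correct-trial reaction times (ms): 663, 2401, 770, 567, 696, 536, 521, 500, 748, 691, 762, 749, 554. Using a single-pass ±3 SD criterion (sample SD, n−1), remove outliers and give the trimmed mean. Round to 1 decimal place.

n = 13, ΣRT = 10158, M = 781.385
Σ(x−M)² = 2960153.08; s = √(2960153.08/12) = 496.668
Cutoffs: 781.385 ± 3·496.668 → [-708.6, 2271.4]
Outside: 2401 → excluded.
Retained (n=12): Σ = 7757, mean = 7757/12 = 646.417

646.4 ms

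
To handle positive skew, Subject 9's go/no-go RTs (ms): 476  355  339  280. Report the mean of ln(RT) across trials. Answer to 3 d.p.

5.875

ln(RT): 6.1654, 5.8721, 5.8260, 5.6348
Σ ln(RT) = 23.4983
Mean = 23.4983/4 = 5.87458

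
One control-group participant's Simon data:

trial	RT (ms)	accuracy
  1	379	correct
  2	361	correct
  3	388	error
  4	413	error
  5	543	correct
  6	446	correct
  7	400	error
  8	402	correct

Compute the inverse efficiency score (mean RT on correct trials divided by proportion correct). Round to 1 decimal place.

681.9 ms

Correct trials (n=5): 379, 361, 543, 446, 402
Mean correct RT = 2131/5 = 426.2000 ms
Proportion correct = 5/8
IES = 426.2000 / (5/8) = 681.920 ms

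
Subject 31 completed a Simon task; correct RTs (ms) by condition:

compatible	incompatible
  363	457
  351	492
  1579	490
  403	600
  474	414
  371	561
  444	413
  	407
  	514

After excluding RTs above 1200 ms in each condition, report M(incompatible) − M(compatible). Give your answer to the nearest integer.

82 ms

compatible: exclude 1579
M(compatible) = 2406/6 = 401.000
M(incompatible) = 4348/9 = 483.111
Difference = 483.111 − 401.000 = 82.111 ms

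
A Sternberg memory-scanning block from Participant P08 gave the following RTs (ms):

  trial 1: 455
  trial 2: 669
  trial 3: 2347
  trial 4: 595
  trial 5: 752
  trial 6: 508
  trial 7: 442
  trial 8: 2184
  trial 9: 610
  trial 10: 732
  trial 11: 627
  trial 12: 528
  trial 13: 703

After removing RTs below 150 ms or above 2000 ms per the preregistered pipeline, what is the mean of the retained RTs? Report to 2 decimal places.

601.91 ms

Excluded: 2184, 2347
Retained (n=11): Σ = 6621
Mean = 6621/11 = 601.9091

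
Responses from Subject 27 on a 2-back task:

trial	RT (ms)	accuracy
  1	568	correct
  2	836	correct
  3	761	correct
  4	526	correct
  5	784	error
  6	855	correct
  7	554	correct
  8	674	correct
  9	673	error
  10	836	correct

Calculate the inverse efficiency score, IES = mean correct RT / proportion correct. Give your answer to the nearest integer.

877 ms

Correct trials (n=8): 568, 836, 761, 526, 855, 554, 674, 836
Mean correct RT = 5610/8 = 701.2500 ms
Proportion correct = 8/10
IES = 701.2500 / (8/10) = 876.562 ms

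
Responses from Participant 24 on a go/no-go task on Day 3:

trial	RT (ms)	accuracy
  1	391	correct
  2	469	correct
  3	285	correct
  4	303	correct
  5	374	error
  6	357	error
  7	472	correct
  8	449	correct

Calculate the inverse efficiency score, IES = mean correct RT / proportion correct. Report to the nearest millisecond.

Correct trials (n=6): 391, 469, 285, 303, 472, 449
Mean correct RT = 2369/6 = 394.8333 ms
Proportion correct = 6/8
IES = 394.8333 / (6/8) = 526.444 ms

526 ms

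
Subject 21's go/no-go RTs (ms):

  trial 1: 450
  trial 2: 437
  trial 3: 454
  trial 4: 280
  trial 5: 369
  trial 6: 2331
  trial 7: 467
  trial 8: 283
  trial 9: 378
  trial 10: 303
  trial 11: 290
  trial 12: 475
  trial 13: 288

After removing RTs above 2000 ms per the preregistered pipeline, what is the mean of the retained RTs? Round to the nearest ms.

373 ms

Excluded: 2331
Retained (n=12): Σ = 4474
Mean = 4474/12 = 372.8333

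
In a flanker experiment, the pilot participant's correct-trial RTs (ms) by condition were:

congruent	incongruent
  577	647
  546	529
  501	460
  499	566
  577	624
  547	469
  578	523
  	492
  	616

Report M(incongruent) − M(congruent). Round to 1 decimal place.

0.9 ms

M(congruent) = 3825/7 = 546.429
M(incongruent) = 4926/9 = 547.333
Difference = 547.333 − 546.429 = 0.905 ms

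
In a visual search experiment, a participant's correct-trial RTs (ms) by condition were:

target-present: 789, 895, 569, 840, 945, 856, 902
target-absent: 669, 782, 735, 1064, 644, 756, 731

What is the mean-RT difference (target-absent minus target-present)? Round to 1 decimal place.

M(target-present) = 5796/7 = 828.000
M(target-absent) = 5381/7 = 768.714
Difference = 768.714 − 828.000 = -59.286 ms

-59.3 ms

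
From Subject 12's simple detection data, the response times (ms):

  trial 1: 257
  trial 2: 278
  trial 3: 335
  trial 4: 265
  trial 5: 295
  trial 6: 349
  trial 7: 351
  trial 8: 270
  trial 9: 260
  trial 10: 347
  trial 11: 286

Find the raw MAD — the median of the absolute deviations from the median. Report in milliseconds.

26 ms

Sorted: 257, 260, 265, 270, 278, 286, 295, 335, 347, 349, 351 → median = 286
|x − 286|: 29, 8, 49, 21, 9, 63, 65, 16, 26, 61, 0
Sorted deviations: 0, 8, 9, 16, 21, 26, 29, 49, 61, 63, 65 → MAD = 26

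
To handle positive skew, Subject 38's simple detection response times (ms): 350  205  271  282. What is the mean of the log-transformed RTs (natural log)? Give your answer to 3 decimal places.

5.606

ln(RT): 5.8579, 5.3230, 5.6021, 5.6419
Σ ln(RT) = 22.4250
Mean = 22.4250/4 = 5.60624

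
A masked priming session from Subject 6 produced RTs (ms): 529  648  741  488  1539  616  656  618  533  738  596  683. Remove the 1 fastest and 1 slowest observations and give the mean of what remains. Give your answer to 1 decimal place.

Sorted: 488, 529, 533, 596, 616, 618, 648, 656, 683, 738, 741, 1539
Drop lowest 1 (488) and highest 1 (1539)
Remaining (n=10): Σ = 6358, mean = 6358/10 = 635.800

635.8 ms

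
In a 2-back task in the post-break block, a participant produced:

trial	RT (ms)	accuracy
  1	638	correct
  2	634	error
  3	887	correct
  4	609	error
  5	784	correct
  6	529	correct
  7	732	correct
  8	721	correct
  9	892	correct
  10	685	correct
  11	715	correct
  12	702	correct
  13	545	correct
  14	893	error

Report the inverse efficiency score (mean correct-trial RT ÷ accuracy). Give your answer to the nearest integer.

Correct trials (n=11): 638, 887, 784, 529, 732, 721, 892, 685, 715, 702, 545
Mean correct RT = 7830/11 = 711.8182 ms
Proportion correct = 11/14
IES = 711.8182 / (11/14) = 905.950 ms

906 ms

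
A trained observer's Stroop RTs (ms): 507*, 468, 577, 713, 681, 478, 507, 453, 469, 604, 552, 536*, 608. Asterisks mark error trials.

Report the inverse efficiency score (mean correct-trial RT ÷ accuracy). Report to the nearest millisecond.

656 ms

Correct trials (n=11): 468, 577, 713, 681, 478, 507, 453, 469, 604, 552, 608
Mean correct RT = 6110/11 = 555.4545 ms
Proportion correct = 11/13
IES = 555.4545 / (11/13) = 656.446 ms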